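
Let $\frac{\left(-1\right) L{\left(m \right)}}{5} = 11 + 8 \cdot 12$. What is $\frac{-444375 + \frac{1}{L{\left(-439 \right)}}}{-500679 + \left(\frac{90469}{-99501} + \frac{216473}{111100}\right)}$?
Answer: $\frac{525623655213849720}{592220936642972489} \approx 0.88755$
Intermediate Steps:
$L{\left(m \right)} = -535$ ($L{\left(m \right)} = - 5 \left(11 + 8 \cdot 12\right) = - 5 \left(11 + 96\right) = \left(-5\right) 107 = -535$)
$\frac{-444375 + \frac{1}{L{\left(-439 \right)}}}{-500679 + \left(\frac{90469}{-99501} + \frac{216473}{111100}\right)} = \frac{-444375 + \frac{1}{-535}}{-500679 + \left(\frac{90469}{-99501} + \frac{216473}{111100}\right)} = \frac{-444375 - \frac{1}{535}}{-500679 + \left(90469 \left(- \frac{1}{99501}\right) + 216473 \cdot \frac{1}{111100}\right)} = - \frac{237740626}{535 \left(-500679 + \left(- \frac{90469}{99501} + \frac{216473}{111100}\right)\right)} = - \frac{237740626}{535 \left(-500679 + \frac{11488174073}{11054561100}\right)} = - \frac{237740626}{535 \left(- \frac{5534775108812827}{11054561100}\right)} = \left(- \frac{237740626}{535}\right) \left(- \frac{11054561100}{5534775108812827}\right) = \frac{525623655213849720}{592220936642972489}$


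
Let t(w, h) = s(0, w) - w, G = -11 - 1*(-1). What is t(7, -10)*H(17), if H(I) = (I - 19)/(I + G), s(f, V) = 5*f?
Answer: 2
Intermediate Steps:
G = -10 (G = -11 + 1 = -10)
H(I) = (-19 + I)/(-10 + I) (H(I) = (I - 19)/(I - 10) = (-19 + I)/(-10 + I))
t(w, h) = -w (t(w, h) = 5*0 - w = 0 - w = -w)
t(7, -10)*H(17) = (-1*7)*((-19 + 17)/(-10 + 17)) = -7*(-2)/7 = -(-2) = -7*(-2/7) = 2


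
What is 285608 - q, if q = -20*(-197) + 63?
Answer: 281605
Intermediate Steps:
q = 4003 (q = 3940 + 63 = 4003)
285608 - q = 285608 - 1*4003 = 285608 - 4003 = 281605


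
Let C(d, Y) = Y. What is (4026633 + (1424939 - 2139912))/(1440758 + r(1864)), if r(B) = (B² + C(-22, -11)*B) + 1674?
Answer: 827915/1224106 ≈ 0.67634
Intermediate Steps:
r(B) = 1674 + B² - 11*B (r(B) = (B² - 11*B) + 1674 = 1674 + B² - 11*B)
(4026633 + (1424939 - 2139912))/(1440758 + r(1864)) = (4026633 + (1424939 - 2139912))/(1440758 + (1674 + 1864² - 11*1864)) = (4026633 - 714973)/(1440758 + (1674 + 3474496 - 20504)) = 3311660/(1440758 + 3455666) = 3311660/4896424 = 3311660*(1/4896424) = 827915/1224106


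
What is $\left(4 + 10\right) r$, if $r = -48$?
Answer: $-672$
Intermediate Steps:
$\left(4 + 10\right) r = \left(4 + 10\right) \left(-48\right) = 14 \left(-48\right) = -672$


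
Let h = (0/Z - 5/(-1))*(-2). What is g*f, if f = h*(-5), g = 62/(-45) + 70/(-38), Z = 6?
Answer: -27530/171 ≈ -160.99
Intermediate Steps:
h = -10 (h = (0/6 - 5/(-1))*(-2) = (0*(⅙) - 5*(-1))*(-2) = (0 + 5)*(-2) = 5*(-2) = -10)
g = -2753/855 (g = 62*(-1/45) + 70*(-1/38) = -62/45 - 35/19 = -2753/855 ≈ -3.2199)
f = 50 (f = -10*(-5) = 50)
g*f = -2753/855*50 = -27530/171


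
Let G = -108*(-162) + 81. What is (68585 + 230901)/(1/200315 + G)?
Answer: 29995769045/1760468378 ≈ 17.039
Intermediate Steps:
G = 17577 (G = 17496 + 81 = 17577)
(68585 + 230901)/(1/200315 + G) = (68585 + 230901)/(1/200315 + 17577) = 299486/(1/200315 + 17577) = 299486/(3520936756/200315) = 299486*(200315/3520936756) = 29995769045/1760468378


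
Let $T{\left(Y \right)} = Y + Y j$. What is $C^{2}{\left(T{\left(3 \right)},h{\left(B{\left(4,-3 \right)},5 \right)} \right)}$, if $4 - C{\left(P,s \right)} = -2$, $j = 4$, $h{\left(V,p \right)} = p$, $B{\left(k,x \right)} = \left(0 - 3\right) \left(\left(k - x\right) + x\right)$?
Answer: $36$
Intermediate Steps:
$B{\left(k,x \right)} = - 3 k$
$T{\left(Y \right)} = 5 Y$ ($T{\left(Y \right)} = Y + Y 4 = Y + 4 Y = 5 Y$)
$C{\left(P,s \right)} = 6$ ($C{\left(P,s \right)} = 4 - -2 = 4 + 2 = 6$)
$C^{2}{\left(T{\left(3 \right)},h{\left(B{\left(4,-3 \right)},5 \right)} \right)} = 6^{2} = 36$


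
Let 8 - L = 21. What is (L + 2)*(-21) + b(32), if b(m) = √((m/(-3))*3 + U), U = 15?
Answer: 231 + I*√17 ≈ 231.0 + 4.1231*I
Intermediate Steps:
L = -13 (L = 8 - 1*21 = 8 - 21 = -13)
b(m) = √(15 - m) (b(m) = √((m/(-3))*3 + 15) = √((m*(-⅓))*3 + 15) = √(-m/3*3 + 15) = √(-m + 15) = √(15 - m))
(L + 2)*(-21) + b(32) = (-13 + 2)*(-21) + √(15 - 1*32) = -11*(-21) + √(15 - 32) = 231 + √(-17) = 231 + I*√17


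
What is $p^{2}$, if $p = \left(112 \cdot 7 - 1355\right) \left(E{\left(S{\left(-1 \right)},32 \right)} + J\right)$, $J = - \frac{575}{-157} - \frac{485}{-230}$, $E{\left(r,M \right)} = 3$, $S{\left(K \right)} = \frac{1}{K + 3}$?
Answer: $\frac{1308268538300025}{52157284} \approx 2.5083 \cdot 10^{7}$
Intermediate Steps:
$S{\left(K \right)} = \frac{1}{3 + K}$
$J = \frac{41679}{7222}$ ($J = \left(-575\right) \left(- \frac{1}{157}\right) - - \frac{97}{46} = \frac{575}{157} + \frac{97}{46} = \frac{41679}{7222} \approx 5.7711$)
$p = - \frac{36169995}{7222}$ ($p = \left(112 \cdot 7 - 1355\right) \left(3 + \frac{41679}{7222}\right) = \left(784 - 1355\right) \frac{63345}{7222} = \left(-571\right) \frac{63345}{7222} = - \frac{36169995}{7222} \approx -5008.3$)
$p^{2} = \left(- \frac{36169995}{7222}\right)^{2} = \frac{1308268538300025}{52157284}$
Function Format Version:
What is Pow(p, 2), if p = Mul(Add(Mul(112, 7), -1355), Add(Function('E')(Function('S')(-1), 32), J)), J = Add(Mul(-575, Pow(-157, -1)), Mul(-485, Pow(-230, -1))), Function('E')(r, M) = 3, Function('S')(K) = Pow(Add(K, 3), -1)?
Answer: Rational(1308268538300025, 52157284) ≈ 2.5083e+7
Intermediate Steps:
Function('S')(K) = Pow(Add(3, K), -1)
J = Rational(41679, 7222) (J = Add(Mul(-575, Rational(-1, 157)), Mul(-485, Rational(-1, 230))) = Add(Rational(575, 157), Rational(97, 46)) = Rational(41679, 7222) ≈ 5.7711)
p = Rational(-36169995, 7222) (p = Mul(Add(Mul(112, 7), -1355), Add(3, Rational(41679, 7222))) = Mul(Add(784, -1355), Rational(63345, 7222)) = Mul(-571, Rational(63345, 7222)) = Rational(-36169995, 7222) ≈ -5008.3)
Pow(p, 2) = Pow(Rational(-36169995, 7222), 2) = Rational(1308268538300025, 52157284)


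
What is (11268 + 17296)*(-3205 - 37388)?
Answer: -1159498452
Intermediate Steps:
(11268 + 17296)*(-3205 - 37388) = 28564*(-40593) = -1159498452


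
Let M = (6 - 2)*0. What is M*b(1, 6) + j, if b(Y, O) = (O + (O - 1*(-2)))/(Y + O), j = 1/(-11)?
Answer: -1/11 ≈ -0.090909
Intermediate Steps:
M = 0 (M = 4*0 = 0)
j = -1/11 ≈ -0.090909
b(Y, O) = (2 + 2*O)/(O + Y) (b(Y, O) = (O + (O + 2))/(O + Y) = (O + (2 + O))/(O + Y) = (2 + 2*O)/(O + Y))
M*b(1, 6) + j = 0*(2*(1 + 6)/(6 + 1)) - 1/11 = 0*(2*7/7) - 1/11 = 0*(2*(⅐)*7) - 1/11 = 0*2 - 1/11 = 0 - 1/11 = -1/11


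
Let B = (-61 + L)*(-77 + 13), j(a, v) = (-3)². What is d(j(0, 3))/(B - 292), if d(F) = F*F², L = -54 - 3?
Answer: 243/2420 ≈ 0.10041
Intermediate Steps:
L = -57
j(a, v) = 9
B = 7552 (B = (-61 - 57)*(-77 + 13) = -118*(-64) = 7552)
d(F) = F³
d(j(0, 3))/(B - 292) = 9³/(7552 - 292) = 729/7260 = 729*(1/7260) = 243/2420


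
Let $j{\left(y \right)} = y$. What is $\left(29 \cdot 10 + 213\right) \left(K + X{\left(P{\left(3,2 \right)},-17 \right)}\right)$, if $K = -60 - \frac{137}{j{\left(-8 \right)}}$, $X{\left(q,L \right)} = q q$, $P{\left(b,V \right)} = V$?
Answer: $- \frac{156433}{8} \approx -19554.0$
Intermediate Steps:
$X{\left(q,L \right)} = q^{2}$
$K = - \frac{343}{8}$ ($K = -60 - \frac{137}{-8} = -60 - - \frac{137}{8} = -60 + \frac{137}{8} = - \frac{343}{8} \approx -42.875$)
$\left(29 \cdot 10 + 213\right) \left(K + X{\left(P{\left(3,2 \right)},-17 \right)}\right) = \left(29 \cdot 10 + 213\right) \left(- \frac{343}{8} + 2^{2}\right) = \left(290 + 213\right) \left(- \frac{343}{8} + 4\right) = 503 \left(- \frac{311}{8}\right) = - \frac{156433}{8}$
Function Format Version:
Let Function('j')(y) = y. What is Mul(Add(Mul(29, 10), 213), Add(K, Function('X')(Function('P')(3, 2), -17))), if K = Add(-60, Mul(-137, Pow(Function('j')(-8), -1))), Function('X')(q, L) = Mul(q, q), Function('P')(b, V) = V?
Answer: Rational(-156433, 8) ≈ -19554.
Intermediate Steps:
Function('X')(q, L) = Pow(q, 2)
K = Rational(-343, 8) (K = Add(-60, Mul(-137, Pow(-8, -1))) = Add(-60, Mul(-137, Rational(-1, 8))) = Add(-60, Rational(137, 8)) = Rational(-343, 8) ≈ -42.875)
Mul(Add(Mul(29, 10), 213), Add(K, Function('X')(Function('P')(3, 2), -17))) = Mul(Add(Mul(29, 10), 213), Add(Rational(-343, 8), Pow(2, 2))) = Mul(Add(290, 213), Add(Rational(-343, 8), 4)) = Mul(503, Rational(-311, 8)) = Rational(-156433, 8)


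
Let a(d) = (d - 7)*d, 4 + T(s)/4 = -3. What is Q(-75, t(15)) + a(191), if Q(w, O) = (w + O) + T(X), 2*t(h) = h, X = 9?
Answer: 70097/2 ≈ 35049.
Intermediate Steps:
T(s) = -28 (T(s) = -16 + 4*(-3) = -16 - 12 = -28)
t(h) = h/2
a(d) = d*(-7 + d) (a(d) = (-7 + d)*d = d*(-7 + d))
Q(w, O) = -28 + O + w (Q(w, O) = (w + O) - 28 = (O + w) - 28 = -28 + O + w)
Q(-75, t(15)) + a(191) = (-28 + (½)*15 - 75) + 191*(-7 + 191) = (-28 + 15/2 - 75) + 191*184 = -191/2 + 35144 = 70097/2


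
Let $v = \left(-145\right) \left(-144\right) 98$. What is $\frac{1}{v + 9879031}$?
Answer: $\frac{1}{11925271} \approx 8.3856 \cdot 10^{-8}$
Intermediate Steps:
$v = 2046240$ ($v = 20880 \cdot 98 = 2046240$)
$\frac{1}{v + 9879031} = \frac{1}{2046240 + 9879031} = \frac{1}{11925271}$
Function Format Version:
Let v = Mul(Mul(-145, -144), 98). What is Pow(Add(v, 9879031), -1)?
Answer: Rational(1, 11925271) ≈ 8.3856e-8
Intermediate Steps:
v = 2046240 (v = Mul(20880, 98) = 2046240)
Pow(Add(v, 9879031), -1) = Pow(Add(2046240, 9879031), -1) = Pow(11925271, -1) = Rational(1, 11925271)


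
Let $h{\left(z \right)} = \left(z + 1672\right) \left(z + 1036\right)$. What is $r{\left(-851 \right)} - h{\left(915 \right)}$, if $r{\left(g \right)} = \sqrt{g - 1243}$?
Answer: $-5047237 + i \sqrt{2094} \approx -5.0472 \cdot 10^{6} + 45.76 i$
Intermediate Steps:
$h{\left(z \right)} = \left(1036 + z\right) \left(1672 + z\right)$ ($h{\left(z \right)} = \left(1672 + z\right) \left(1036 + z\right) = \left(1036 + z\right) \left(1672 + z\right)$)
$r{\left(g \right)} = \sqrt{-1243 + g}$
$r{\left(-851 \right)} - h{\left(915 \right)} = \sqrt{-1243 - 851} - \left(1732192 + 915^{2} + 2708 \cdot 915\right) = \sqrt{-2094} - \left(1732192 + 837225 + 2477820\right) = i \sqrt{2094} - 5047237 = -5047237 + i \sqrt{2094}$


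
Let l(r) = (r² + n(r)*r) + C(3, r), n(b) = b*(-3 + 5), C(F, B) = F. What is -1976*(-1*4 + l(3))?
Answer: -51376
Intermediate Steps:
n(b) = 2*b (n(b) = b*2 = 2*b)
l(r) = 3 + 3*r² (l(r) = (r² + (2*r)*r) + 3 = (r² + 2*r²) + 3 = 3*r² + 3 = 3 + 3*r²)
-1976*(-1*4 + l(3)) = -1976*(-1*4 + (3 + 3*3²)) = -1976*(-4 + (3 + 3*9)) = -1976*(-4 + (3 + 27)) = -1976*(-4 + 30) = -1976*26 = -51376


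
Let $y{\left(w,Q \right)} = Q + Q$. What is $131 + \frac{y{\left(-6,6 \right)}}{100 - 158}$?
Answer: $\frac{3793}{29} \approx 130.79$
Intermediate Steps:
$y{\left(w,Q \right)} = 2 Q$
$131 + \frac{y{\left(-6,6 \right)}}{100 - 158} = 131 + \frac{2 \cdot 6}{100 - 158} = 131 + \frac{1}{-58} \cdot 12 = 131 - \frac{6}{29} = \frac{3793}{29}$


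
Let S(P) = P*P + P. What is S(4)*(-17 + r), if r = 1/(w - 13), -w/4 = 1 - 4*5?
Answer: -21400/63 ≈ -339.68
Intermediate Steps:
S(P) = P + P**2 (S(P) = P**2 + P = P + P**2)
w = 76 (w = -4*(1 - 4*5) = -4*(1 - 20) = -4*(-19) = 76)
r = 1/63 (r = 1/(76 - 13) = 1/63 ≈ 0.015873)
S(4)*(-17 + r) = (4*(1 + 4))*(-17 + 1/63) = (4*5)*(-1070/63) = 20*(-1070/63) = -21400/63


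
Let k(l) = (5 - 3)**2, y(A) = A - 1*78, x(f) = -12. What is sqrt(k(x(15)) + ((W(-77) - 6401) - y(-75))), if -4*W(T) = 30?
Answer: I*sqrt(25006)/2 ≈ 79.066*I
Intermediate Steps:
W(T) = -15/2 (W(T) = -1/4*30 = -15/2)
y(A) = -78 + A (y(A) = A - 78 = -78 + A)
k(l) = 4 (k(l) = 2**2 = 4)
sqrt(k(x(15)) + ((W(-77) - 6401) - y(-75))) = sqrt(4 + ((-15/2 - 6401) - (-78 - 75))) = sqrt(4 + (-12817/2 - 1*(-153))) = sqrt(4 + (-12817/2 + 153)) = sqrt(4 - 12511/2) = sqrt(-12503/2) = I*sqrt(25006)/2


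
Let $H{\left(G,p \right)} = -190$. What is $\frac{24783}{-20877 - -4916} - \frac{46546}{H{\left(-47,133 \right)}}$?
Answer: $\frac{33555088}{137845} \approx 243.43$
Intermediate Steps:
$\frac{24783}{-20877 - -4916} - \frac{46546}{H{\left(-47,133 \right)}} = \frac{24783}{-20877 - -4916} - \frac{46546}{-190} = \frac{24783}{-20877 + 4916} - - \frac{23273}{95} = \frac{24783}{-15961} + \frac{23273}{95} = 24783 \left(- \frac{1}{15961}\right) + \frac{23273}{95} = - \frac{2253}{1451} + \frac{23273}{95} = \frac{33555088}{137845}$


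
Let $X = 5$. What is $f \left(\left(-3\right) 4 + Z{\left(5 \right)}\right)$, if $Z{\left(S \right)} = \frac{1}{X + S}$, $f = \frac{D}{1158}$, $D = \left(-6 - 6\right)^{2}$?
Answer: $- \frac{1428}{965} \approx -1.4798$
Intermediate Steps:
$D = 144$ ($D = \left(-12\right)^{2} = 144$)
$f = \frac{24}{193}$ ($f = \frac{144}{1158} = 144 \cdot \frac{1}{1158} = \frac{24}{193} \approx 0.12435$)
$Z{\left(S \right)} = \frac{1}{5 + S}$
$f \left(\left(-3\right) 4 + Z{\left(5 \right)}\right) = \frac{24 \left(\left(-3\right) 4 + \frac{1}{5 + 5}\right)}{193} = \frac{24 \left(-12 + \frac{1}{10}\right)}{193} = \frac{24}{193} \left(- \frac{119}{10}\right) = - \frac{1428}{965}$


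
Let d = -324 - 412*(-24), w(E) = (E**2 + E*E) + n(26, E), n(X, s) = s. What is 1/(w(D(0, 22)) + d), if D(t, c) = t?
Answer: 1/9564 ≈ 0.00010456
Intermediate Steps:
w(E) = E + 2*E**2 (w(E) = (E**2 + E*E) + E = (E**2 + E**2) + E = 2*E**2 + E = E + 2*E**2)
d = 9564 (d = -324 + 9888 = 9564)
1/(w(D(0, 22)) + d) = 1/(0*(1 + 2*0) + 9564) = 1/(0*(1 + 0) + 9564) = 1/(0*1 + 9564) = 1/(0 + 9564) = 1/9564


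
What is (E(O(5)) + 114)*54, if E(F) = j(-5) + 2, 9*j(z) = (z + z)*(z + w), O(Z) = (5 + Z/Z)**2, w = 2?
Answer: 6444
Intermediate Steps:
O(Z) = 36 (O(Z) = (5 + 1)**2 = 6**2 = 36)
j(z) = 2*z*(2 + z)/9 (j(z) = ((z + z)*(z + 2))/9 = ((2*z)*(2 + z))/9 = (2*z*(2 + z))/9 = 2*z*(2 + z)/9)
E(F) = 16/3 (E(F) = (2/9)*(-5)*(2 - 5) + 2 = (2/9)*(-5)*(-3) + 2 = 10/3 + 2 = 16/3)
(E(O(5)) + 114)*54 = (16/3 + 114)*54 = (358/3)*54 = 6444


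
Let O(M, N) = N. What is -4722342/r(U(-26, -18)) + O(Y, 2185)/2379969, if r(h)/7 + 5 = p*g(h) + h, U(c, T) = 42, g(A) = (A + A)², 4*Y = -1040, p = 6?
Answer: -11238379472363/705924985059 ≈ -15.920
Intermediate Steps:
Y = -260 (Y = (¼)*(-1040) = -260)
g(A) = 4*A² (g(A) = (2*A)² = 4*A²)
r(h) = -35 + 7*h + 168*h² (r(h) = -35 + 7*(6*(4*h²) + h) = -35 + 7*(24*h² + h) = -35 + 7*(h + 24*h²) = -35 + (7*h + 168*h²) = -35 + 7*h + 168*h²)
-4722342/r(U(-26, -18)) + O(Y, 2185)/2379969 = -4722342/(-35 + 7*42 + 168*42²) + 2185/2379969 = -4722342/(-35 + 294 + 168*1764) + 2185*(1/2379969) = -4722342/(-35 + 294 + 296352) + 2185/2379969 = -4722342/296611 + 2185/2379969 = -11238379472363/705924985059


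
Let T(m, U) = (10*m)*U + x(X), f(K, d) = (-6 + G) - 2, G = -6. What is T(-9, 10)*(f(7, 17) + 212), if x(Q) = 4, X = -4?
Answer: -177408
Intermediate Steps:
f(K, d) = -14 (f(K, d) = (-6 - 6) - 2 = -12 - 2 = -14)
T(m, U) = 4 + 10*U*m (T(m, U) = (10*m)*U + 4 = 10*U*m + 4 = 4 + 10*U*m)
T(-9, 10)*(f(7, 17) + 212) = (4 + 10*10*(-9))*(-14 + 212) = (4 - 900)*198 = -896*198 = -177408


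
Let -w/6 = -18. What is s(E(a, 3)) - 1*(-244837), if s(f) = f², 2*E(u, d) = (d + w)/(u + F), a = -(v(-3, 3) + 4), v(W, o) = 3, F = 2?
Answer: 24496021/100 ≈ 2.4496e+5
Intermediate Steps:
w = 108 (w = -6*(-18) = 108)
a = -7 (a = -(3 + 4) = -1*7 = -7)
E(u, d) = (108 + d)/(2*(2 + u)) (E(u, d) = ((d + 108)/(u + 2))/2 = ((108 + d)/(2 + u))/2 = (108 + d)/(2*(2 + u)))
s(E(a, 3)) - 1*(-244837) = ((108 + 3)/(2*(2 - 7)))² - 1*(-244837) = ((½)*111/(-5))² + 244837 = ((½)*(-⅕)*111)² + 244837 = (-111/10)² + 244837 = 12321/100 + 244837 = 24496021/100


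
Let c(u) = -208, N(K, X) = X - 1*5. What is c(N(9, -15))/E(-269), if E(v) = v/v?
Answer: -208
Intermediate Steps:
E(v) = 1
N(K, X) = -5 + X (N(K, X) = X - 5 = -5 + X)
c(N(9, -15))/E(-269) = -208/1 = -208*1 = -208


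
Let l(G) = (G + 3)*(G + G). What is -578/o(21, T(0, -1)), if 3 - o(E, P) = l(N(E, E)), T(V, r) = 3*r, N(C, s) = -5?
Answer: 34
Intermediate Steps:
l(G) = 2*G*(3 + G) (l(G) = (3 + G)*(2*G) = 2*G*(3 + G))
o(E, P) = -17 (o(E, P) = 3 - 2*(-5)*(3 - 5) = 3 - 2*(-5)*(-2) = 3 - 1*20 = 3 - 20 = -17)
-578/o(21, T(0, -1)) = -578/(-17) = -578*(-1/17) = 34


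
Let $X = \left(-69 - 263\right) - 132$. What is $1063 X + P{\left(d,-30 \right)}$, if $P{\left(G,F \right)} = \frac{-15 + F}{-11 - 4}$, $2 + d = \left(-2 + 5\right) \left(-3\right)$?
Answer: $-493229$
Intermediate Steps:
$d = -11$ ($d = -2 + \left(-2 + 5\right) \left(-3\right) = -2 + 3 \left(-3\right) = -2 - 9 = -11$)
$P{\left(G,F \right)} = 1 - \frac{F}{15}$ ($P{\left(G,F \right)} = \frac{-15 + F}{-15} = \left(-15 + F\right) \left(- \frac{1}{15}\right) = 1 - \frac{F}{15}$)
$X = -464$ ($X = -332 - 132 = -464$)
$1063 X + P{\left(d,-30 \right)} = 1063 \left(-464\right) + \left(1 - -2\right) = -493232 + \left(1 + 2\right) = -493232 + 3 = -493229$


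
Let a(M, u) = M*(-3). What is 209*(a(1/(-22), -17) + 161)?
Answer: 67355/2 ≈ 33678.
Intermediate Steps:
a(M, u) = -3*M
209*(a(1/(-22), -17) + 161) = 209*(-3/(-22) + 161) = 209*(-3*(-1/22) + 161) = 209*(3/22 + 161) = 209*(3545/22) = 67355/2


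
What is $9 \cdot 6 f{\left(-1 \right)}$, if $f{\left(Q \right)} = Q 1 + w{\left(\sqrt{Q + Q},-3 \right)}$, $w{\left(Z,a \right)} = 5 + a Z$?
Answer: $216 - 162 i \sqrt{2} \approx 216.0 - 229.1 i$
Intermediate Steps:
$w{\left(Z,a \right)} = 5 + Z a$
$f{\left(Q \right)} = 5 + Q - 3 \sqrt{2} \sqrt{Q}$ ($f{\left(Q \right)} = Q 1 + \left(5 + \sqrt{Q + Q} \left(-3\right)\right) = Q + \left(5 + \sqrt{2 Q} \left(-3\right)\right) = Q + \left(5 + \sqrt{2} \sqrt{Q} \left(-3\right)\right) = Q - \left(-5 + 3 \sqrt{2} \sqrt{Q}\right) = 5 + Q - 3 \sqrt{2} \sqrt{Q}$)
$9 \cdot 6 f{\left(-1 \right)} = 9 \cdot 6 \left(5 - 1 - 3 \sqrt{2} \sqrt{-1}\right) = 54 \left(5 - 1 - 3 \sqrt{2} i\right) = 54 \left(5 - 1 - 3 i \sqrt{2}\right) = 54 \left(4 - 3 i \sqrt{2}\right) = 216 - 162 i \sqrt{2}$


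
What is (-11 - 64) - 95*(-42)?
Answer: 3915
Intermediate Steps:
(-11 - 64) - 95*(-42) = -75 + 3990 = 3915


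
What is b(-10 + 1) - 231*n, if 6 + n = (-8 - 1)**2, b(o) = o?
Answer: -17334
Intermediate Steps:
n = 75 (n = -6 + (-8 - 1)**2 = -6 + (-9)**2 = -6 + 81 = 75)
b(-10 + 1) - 231*n = (-10 + 1) - 231*75 = -9 - 17325 = -17334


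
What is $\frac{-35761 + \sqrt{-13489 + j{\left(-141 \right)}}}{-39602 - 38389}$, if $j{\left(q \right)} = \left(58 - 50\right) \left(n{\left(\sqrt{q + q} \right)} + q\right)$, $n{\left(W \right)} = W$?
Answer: $\frac{35761}{77991} - \frac{\sqrt{-14617 + 8 i \sqrt{282}}}{77991} \approx 0.45852 - 0.0015502 i$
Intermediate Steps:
$j{\left(q \right)} = 8 q + 8 \sqrt{2} \sqrt{q}$ ($j{\left(q \right)} = \left(58 - 50\right) \left(\sqrt{q + q} + q\right) = 8 \left(\sqrt{2 q} + q\right) = 8 \left(\sqrt{2} \sqrt{q} + q\right) = 8 \left(q + \sqrt{2} \sqrt{q}\right) = 8 q + 8 \sqrt{2} \sqrt{q}$)
$\frac{-35761 + \sqrt{-13489 + j{\left(-141 \right)}}}{-39602 - 38389} = \frac{-35761 + \sqrt{-13489 + \left(8 \left(-141\right) + 8 \sqrt{2} \sqrt{-141}\right)}}{-39602 - 38389} = \frac{-35761 + \sqrt{-13489 - \left(1128 - 8 \sqrt{2} i \sqrt{141}\right)}}{-77991} = \left(-35761 + \sqrt{-13489 - \left(1128 - 8 i \sqrt{282}\right)}\right) \left(- \frac{1}{77991}\right) = \left(-35761 + \sqrt{-14617 + 8 i \sqrt{282}}\right) \left(- \frac{1}{77991}\right) = \frac{35761}{77991} - \frac{\sqrt{-14617 + 8 i \sqrt{282}}}{77991}$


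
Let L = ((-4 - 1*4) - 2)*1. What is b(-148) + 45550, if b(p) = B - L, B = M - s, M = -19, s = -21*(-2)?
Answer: 45499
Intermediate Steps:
s = 42
L = -10 (L = ((-4 - 4) - 2)*1 = (-8 - 2)*1 = -10*1 = -10)
B = -61 (B = -19 - 1*42 = -19 - 42 = -61)
b(p) = -51 (b(p) = -61 - 1*(-10) = -61 + 10 = -51)
b(-148) + 45550 = -51 + 45550 = 45499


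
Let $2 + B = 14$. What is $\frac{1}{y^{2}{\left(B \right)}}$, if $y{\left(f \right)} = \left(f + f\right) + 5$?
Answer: $\frac{1}{841} \approx 0.0011891$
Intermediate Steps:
$B = 12$ ($B = -2 + 14 = 12$)
$y{\left(f \right)} = 5 + 2 f$ ($y{\left(f \right)} = 2 f + 5 = 5 + 2 f$)
$\frac{1}{y^{2}{\left(B \right)}} = \frac{1}{\left(5 + 2 \cdot 12\right)^{2}} = \frac{1}{\left(5 + 24\right)^{2}} = \frac{1}{29^{2}} = \frac{1}{841}$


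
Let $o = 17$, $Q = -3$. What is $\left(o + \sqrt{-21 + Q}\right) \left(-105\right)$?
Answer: $-1785 - 210 i \sqrt{6} \approx -1785.0 - 514.39 i$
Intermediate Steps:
$\left(o + \sqrt{-21 + Q}\right) \left(-105\right) = \left(17 + \sqrt{-21 - 3}\right) \left(-105\right) = \left(17 + \sqrt{-24}\right) \left(-105\right) = \left(17 + 2 i \sqrt{6}\right) \left(-105\right) = -1785 - 210 i \sqrt{6}$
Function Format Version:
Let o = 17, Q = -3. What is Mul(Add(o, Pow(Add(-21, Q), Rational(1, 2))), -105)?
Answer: Add(-1785, Mul(-210, I, Pow(6, Rational(1, 2)))) ≈ Add(-1785.0, Mul(-514.39, I))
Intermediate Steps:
Mul(Add(o, Pow(Add(-21, Q), Rational(1, 2))), -105) = Mul(Add(17, Pow(Add(-21, -3), Rational(1, 2))), -105) = Mul(Add(17, Pow(-24, Rational(1, 2))), -105) = Mul(Add(17, Mul(2, I, Pow(6, Rational(1, 2)))), -105) = Add(-1785, Mul(-210, I, Pow(6, Rational(1, 2))))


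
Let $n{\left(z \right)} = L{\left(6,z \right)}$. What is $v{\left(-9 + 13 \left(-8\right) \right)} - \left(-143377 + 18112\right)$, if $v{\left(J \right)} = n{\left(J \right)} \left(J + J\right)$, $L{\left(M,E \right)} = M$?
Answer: $123909$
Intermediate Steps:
$n{\left(z \right)} = 6$
$v{\left(J \right)} = 12 J$ ($v{\left(J \right)} = 6 \left(J + J\right) = 6 \cdot 2 J = 12 J$)
$v{\left(-9 + 13 \left(-8\right) \right)} - \left(-143377 + 18112\right) = 12 \left(-9 + 13 \left(-8\right)\right) - \left(-143377 + 18112\right) = 12 \left(-9 - 104\right) - -125265 = 12 \left(-113\right) + 125265 = -1356 + 125265 = 123909$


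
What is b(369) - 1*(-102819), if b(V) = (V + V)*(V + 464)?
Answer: 717573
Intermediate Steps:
b(V) = 2*V*(464 + V) (b(V) = (2*V)*(464 + V) = 2*V*(464 + V))
b(369) - 1*(-102819) = 2*369*(464 + 369) - 1*(-102819) = 2*369*833 + 102819 = 614754 + 102819 = 717573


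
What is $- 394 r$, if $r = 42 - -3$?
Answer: $-17730$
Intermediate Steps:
$r = 45$ ($r = 42 + 3 = 45$)
$- 394 r = \left(-394\right) 45 = -17730$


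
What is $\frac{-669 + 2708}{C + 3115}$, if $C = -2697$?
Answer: $\frac{2039}{418} \approx 4.878$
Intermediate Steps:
$\frac{-669 + 2708}{C + 3115} = \frac{-669 + 2708}{-2697 + 3115} = \frac{2039}{418}$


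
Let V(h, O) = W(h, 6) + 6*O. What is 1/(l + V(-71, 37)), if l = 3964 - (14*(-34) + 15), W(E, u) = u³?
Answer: 1/4863 ≈ 0.00020563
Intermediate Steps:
V(h, O) = 216 + 6*O (V(h, O) = 6³ + 6*O = 216 + 6*O)
l = 4425 (l = 3964 - (-476 + 15) = 3964 - 1*(-461) = 3964 + 461 = 4425)
1/(l + V(-71, 37)) = 1/(4425 + (216 + 6*37)) = 1/(4425 + (216 + 222)) = 1/(4425 + 438) = 1/4863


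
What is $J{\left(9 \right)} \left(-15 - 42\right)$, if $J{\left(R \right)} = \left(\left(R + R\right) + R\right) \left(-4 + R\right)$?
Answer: $-7695$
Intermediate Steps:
$J{\left(R \right)} = 3 R \left(-4 + R\right)$ ($J{\left(R \right)} = \left(2 R + R\right) \left(-4 + R\right) = 3 R \left(-4 + R\right)$)
$J{\left(9 \right)} \left(-15 - 42\right) = 3 \cdot 9 \left(-4 + 9\right) \left(-15 - 42\right) = 3 \cdot 9 \cdot 5 \left(-57\right) = 135 \left(-57\right) = -7695$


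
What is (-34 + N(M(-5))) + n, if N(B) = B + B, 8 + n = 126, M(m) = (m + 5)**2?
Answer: 84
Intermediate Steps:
M(m) = (5 + m)**2
n = 118 (n = -8 + 126 = 118)
N(B) = 2*B
(-34 + N(M(-5))) + n = (-34 + 2*(5 - 5)**2) + 118 = (-34 + 2*0**2) + 118 = (-34 + 2*0) + 118 = (-34 + 0) + 118 = -34 + 118 = 84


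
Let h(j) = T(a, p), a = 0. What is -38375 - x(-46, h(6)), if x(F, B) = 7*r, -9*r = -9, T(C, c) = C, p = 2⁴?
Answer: -38382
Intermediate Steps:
p = 16
r = 1 (r = -⅑*(-9) = 1)
h(j) = 0
x(F, B) = 7 (x(F, B) = 7*1 = 7)
-38375 - x(-46, h(6)) = -38375 - 1*7 = -38375 - 7 = -38382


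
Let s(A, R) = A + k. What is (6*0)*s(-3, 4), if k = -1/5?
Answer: 0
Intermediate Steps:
k = -1/5 (k = -1*1/5 = -1/5 ≈ -0.20000)
s(A, R) = -1/5 + A (s(A, R) = A - 1/5 = -1/5 + A)
(6*0)*s(-3, 4) = (6*0)*(-1/5 - 3) = 0*(-16/5) = 0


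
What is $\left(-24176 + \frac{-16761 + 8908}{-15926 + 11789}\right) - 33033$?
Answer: $- \frac{236665780}{4137} \approx -57207.0$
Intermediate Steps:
$\left(-24176 + \frac{-16761 + 8908}{-15926 + 11789}\right) - 33033 = \left(-24176 - \frac{7853}{-4137}\right) - 33033 = \left(-24176 - - \frac{7853}{4137}\right) - 33033 = \left(-24176 + \frac{7853}{4137}\right) - 33033 = - \frac{100008259}{4137} - 33033 = - \frac{236665780}{4137}$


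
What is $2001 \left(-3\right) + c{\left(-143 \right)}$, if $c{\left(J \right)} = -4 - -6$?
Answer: $-6001$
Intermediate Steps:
$c{\left(J \right)} = 2$ ($c{\left(J \right)} = -4 + 6 = 2$)
$2001 \left(-3\right) + c{\left(-143 \right)} = 2001 \left(-3\right) + 2 = -6003 + 2 = -6001$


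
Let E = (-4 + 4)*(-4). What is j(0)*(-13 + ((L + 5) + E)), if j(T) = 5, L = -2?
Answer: -50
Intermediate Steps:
E = 0 (E = 0*(-4) = 0)
j(0)*(-13 + ((L + 5) + E)) = 5*(-13 + ((-2 + 5) + 0)) = 5*(-13 + (3 + 0)) = 5*(-13 + 3) = 5*(-10) = -50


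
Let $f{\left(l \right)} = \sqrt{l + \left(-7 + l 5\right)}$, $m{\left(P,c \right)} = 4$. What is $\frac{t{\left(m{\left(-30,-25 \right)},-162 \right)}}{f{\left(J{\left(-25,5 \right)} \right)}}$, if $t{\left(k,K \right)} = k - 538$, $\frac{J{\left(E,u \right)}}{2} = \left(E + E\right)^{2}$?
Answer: $- \frac{6 \sqrt{29993}}{337} \approx -3.0834$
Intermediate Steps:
$J{\left(E,u \right)} = 8 E^{2}$ ($J{\left(E,u \right)} = 2 \left(E + E\right)^{2} = 2 \left(2 E\right)^{2} = 2 \cdot 4 E^{2} = 8 E^{2}$)
$f{\left(l \right)} = \sqrt{-7 + 6 l}$ ($f{\left(l \right)} = \sqrt{l + \left(-7 + 5 l\right)} = \sqrt{-7 + 6 l}$)
$t{\left(k,K \right)} = -538 + k$
$\frac{t{\left(m{\left(-30,-25 \right)},-162 \right)}}{f{\left(J{\left(-25,5 \right)} \right)}} = \frac{-538 + 4}{\sqrt{-7 + 6 \cdot 8 \left(-25\right)^{2}}} = - \frac{534}{\sqrt{-7 + 6 \cdot 8 \cdot 625}} = - \frac{534}{\sqrt{-7 + 6 \cdot 5000}} = - \frac{534}{\sqrt{-7 + 30000}} = - \frac{534}{\sqrt{29993}} = - 534 \frac{\sqrt{29993}}{29993} = - \frac{6 \sqrt{29993}}{337}$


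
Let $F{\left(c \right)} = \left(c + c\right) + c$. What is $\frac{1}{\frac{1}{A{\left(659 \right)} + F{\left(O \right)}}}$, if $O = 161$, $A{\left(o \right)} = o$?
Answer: $1142$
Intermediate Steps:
$F{\left(c \right)} = 3 c$ ($F{\left(c \right)} = 2 c + c = 3 c$)
$\frac{1}{\frac{1}{A{\left(659 \right)} + F{\left(O \right)}}} = \frac{1}{\frac{1}{659 + 3 \cdot 161}} = \frac{1}{\frac{1}{659 + 483}} = \frac{1}{\frac{1}{1142}} = 1142$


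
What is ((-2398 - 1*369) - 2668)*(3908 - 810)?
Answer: -16837630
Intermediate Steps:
((-2398 - 1*369) - 2668)*(3908 - 810) = ((-2398 - 369) - 2668)*3098 = (-2767 - 2668)*3098 = -5435*3098 = -16837630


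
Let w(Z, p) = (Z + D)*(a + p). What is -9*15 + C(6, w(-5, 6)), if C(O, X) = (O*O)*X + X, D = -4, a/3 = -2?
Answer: -135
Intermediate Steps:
a = -6 (a = 3*(-2) = -6)
w(Z, p) = (-6 + p)*(-4 + Z) (w(Z, p) = (Z - 4)*(-6 + p) = (-4 + Z)*(-6 + p) = (-6 + p)*(-4 + Z))
C(O, X) = X + X*O**2 (C(O, X) = O**2*X + X = X*O**2 + X = X + X*O**2)
-9*15 + C(6, w(-5, 6)) = -9*15 + (24 - 6*(-5) - 4*6 - 5*6)*(1 + 6**2) = -135 + (24 + 30 - 24 - 30)*(1 + 36) = -135 + 0*37 = -135 + 0 = -135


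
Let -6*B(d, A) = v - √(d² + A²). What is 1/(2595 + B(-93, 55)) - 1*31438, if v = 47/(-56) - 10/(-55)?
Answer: -2892073448155085678/91992922056281 - 2276736*√11674/91992922056281 ≈ -31438.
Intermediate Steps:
v = -405/616 (v = 47*(-1/56) - 10*(-1/55) = -47/56 + 2/11 = -405/616 ≈ -0.65747)
B(d, A) = 135/1232 + √(A² + d²)/6 (B(d, A) = -(-405/616 - √(d² + A²))/6 = -(-405/616 - √(A² + d²))/6 = 135/1232 + √(A² + d²)/6)
1/(2595 + B(-93, 55)) - 1*31438 = 1/(2595 + (135/1232 + √(55² + (-93)²)/6)) - 1*31438 = 1/(2595 + (135/1232 + √(3025 + 8649)/6)) - 31438 = 1/(2595 + (135/1232 + √11674/6)) - 31438 = 1/(3197175/1232 + √11674/6) - 31438 = -31438 + 1/(3197175/1232 + √11674/6)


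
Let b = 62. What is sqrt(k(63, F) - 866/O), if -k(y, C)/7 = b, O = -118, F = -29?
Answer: 3*I*sqrt(165023)/59 ≈ 20.656*I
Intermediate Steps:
k(y, C) = -434 (k(y, C) = -7*62 = -434)
sqrt(k(63, F) - 866/O) = sqrt(-434 - 866/(-118)) = sqrt(-434 - 866*(-1/118)) = sqrt(-434 + 433/59) = sqrt(-25173/59) = 3*I*sqrt(165023)/59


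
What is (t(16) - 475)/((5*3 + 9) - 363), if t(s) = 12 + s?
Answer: 149/113 ≈ 1.3186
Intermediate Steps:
(t(16) - 475)/((5*3 + 9) - 363) = ((12 + 16) - 475)/((5*3 + 9) - 363) = (28 - 475)/((15 + 9) - 363) = -447/(24 - 363) = -447/(-339) = -447*(-1/339) = 149/113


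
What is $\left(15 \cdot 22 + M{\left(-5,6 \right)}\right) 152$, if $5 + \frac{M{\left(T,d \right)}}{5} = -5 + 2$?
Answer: $44080$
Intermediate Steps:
$M{\left(T,d \right)} = -40$ ($M{\left(T,d \right)} = -25 + 5 \left(-5 + 2\right) = -25 + 5 \left(-3\right) = -25 - 15 = -40$)
$\left(15 \cdot 22 + M{\left(-5,6 \right)}\right) 152 = \left(15 \cdot 22 - 40\right) 152 = \left(330 - 40\right) 152 = 290 \cdot 152 = 44080$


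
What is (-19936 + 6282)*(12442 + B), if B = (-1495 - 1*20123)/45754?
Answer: -3886267360550/22877 ≈ -1.6988e+8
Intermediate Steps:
B = -10809/22877 (B = (-1495 - 20123)*(1/45754) = -21618*1/45754 = -10809/22877 ≈ -0.47248)
(-19936 + 6282)*(12442 + B) = (-19936 + 6282)*(12442 - 10809/22877) = -13654*284624825/22877 = -3886267360550/22877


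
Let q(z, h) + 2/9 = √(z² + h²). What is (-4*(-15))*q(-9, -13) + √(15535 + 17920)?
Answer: -40/3 + √33455 + 300*√10 ≈ 1118.3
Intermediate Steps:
q(z, h) = -2/9 + √(h² + z²) (q(z, h) = -2/9 + √(z² + h²) = -2/9 + √(h² + z²))
(-4*(-15))*q(-9, -13) + √(15535 + 17920) = (-4*(-15))*(-2/9 + √((-13)² + (-9)²)) + √(15535 + 17920) = 60*(-2/9 + √(169 + 81)) + √33455 = 60*(-2/9 + √250) + √33455 = 60*(-2/9 + 5*√10) + √33455 = (-40/3 + 300*√10) + √33455 = -40/3 + √33455 + 300*√10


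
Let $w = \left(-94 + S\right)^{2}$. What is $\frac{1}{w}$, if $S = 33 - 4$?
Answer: $\frac{1}{4225} \approx 0.00023669$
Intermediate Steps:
$S = 29$
$w = 4225$ ($w = \left(-94 + 29\right)^{2} = \left(-65\right)^{2} = 4225$)
$\frac{1}{w} = \frac{1}{4225}$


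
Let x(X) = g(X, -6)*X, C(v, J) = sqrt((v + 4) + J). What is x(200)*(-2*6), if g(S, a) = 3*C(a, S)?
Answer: -21600*sqrt(22) ≈ -1.0131e+5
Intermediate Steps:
C(v, J) = sqrt(4 + J + v) (C(v, J) = sqrt((4 + v) + J) = sqrt(4 + J + v))
g(S, a) = 3*sqrt(4 + S + a)
x(X) = 3*X*sqrt(-2 + X) (x(X) = (3*sqrt(4 + X - 6))*X = (3*sqrt(-2 + X))*X = 3*X*sqrt(-2 + X))
x(200)*(-2*6) = (3*200*sqrt(-2 + 200))*(-2*6) = (3*200*sqrt(198))*(-12) = (3*200*(3*sqrt(22)))*(-12) = (1800*sqrt(22))*(-12) = -21600*sqrt(22)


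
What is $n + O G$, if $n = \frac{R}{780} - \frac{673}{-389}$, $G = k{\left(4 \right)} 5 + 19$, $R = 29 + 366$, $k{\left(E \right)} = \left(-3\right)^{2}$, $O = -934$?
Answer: $- \frac{3627311065}{60684} \approx -59774.0$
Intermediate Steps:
$k{\left(E \right)} = 9$
$R = 395$
$G = 64$ ($G = 9 \cdot 5 + 19 = 45 + 19 = 64$)
$n = \frac{135719}{60684}$ ($n = \frac{395}{780} - \frac{673}{-389} = 395 \cdot \frac{1}{780} - - \frac{673}{389} = \frac{79}{156} + \frac{673}{389} = \frac{135719}{60684} \approx 2.2365$)
$n + O G = \frac{135719}{60684} - 59776 = - \frac{3627311065}{60684}$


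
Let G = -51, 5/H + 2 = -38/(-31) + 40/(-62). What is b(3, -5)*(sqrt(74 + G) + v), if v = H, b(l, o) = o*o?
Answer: -3875/44 + 25*sqrt(23) ≈ 31.828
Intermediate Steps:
H = -155/44 (H = 5/(-2 + (-38/(-31) + 40/(-62))) = 5/(-2 + (-38*(-1/31) + 40*(-1/62))) = 5/(-2 + (38/31 - 20/31)) = 5/(-2 + 18/31) = 5/(-44/31) = 5*(-31/44) = -155/44 ≈ -3.5227)
b(l, o) = o**2
v = -155/44 ≈ -3.5227
b(3, -5)*(sqrt(74 + G) + v) = (-5)**2*(sqrt(74 - 51) - 155/44) = 25*(sqrt(23) - 155/44) = 25*(-155/44 + sqrt(23)) = -3875/44 + 25*sqrt(23)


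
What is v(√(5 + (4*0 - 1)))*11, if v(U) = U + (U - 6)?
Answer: -22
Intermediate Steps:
v(U) = -6 + 2*U (v(U) = U + (-6 + U) = -6 + 2*U)
v(√(5 + (4*0 - 1)))*11 = (-6 + 2*√(5 + (4*0 - 1)))*11 = (-6 + 2*√(5 + (0 - 1)))*11 = (-6 + 2*√(5 - 1))*11 = (-6 + 2*√4)*11 = (-6 + 2*2)*11 = (-6 + 4)*11 = -2*11 = -22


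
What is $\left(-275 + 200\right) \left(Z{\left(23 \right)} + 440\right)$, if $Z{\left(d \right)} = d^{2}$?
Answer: $-72675$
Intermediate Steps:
$\left(-275 + 200\right) \left(Z{\left(23 \right)} + 440\right) = \left(-275 + 200\right) \left(23^{2} + 440\right) = - 75 \left(529 + 440\right) = \left(-75\right) 969 = -72675$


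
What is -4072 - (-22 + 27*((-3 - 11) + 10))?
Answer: -3942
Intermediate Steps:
-4072 - (-22 + 27*((-3 - 11) + 10)) = -4072 - (-22 + 27*(-14 + 10)) = -4072 - (-22 + 27*(-4)) = -4072 - (-22 - 108) = -4072 - 1*(-130) = -4072 + 130 = -3942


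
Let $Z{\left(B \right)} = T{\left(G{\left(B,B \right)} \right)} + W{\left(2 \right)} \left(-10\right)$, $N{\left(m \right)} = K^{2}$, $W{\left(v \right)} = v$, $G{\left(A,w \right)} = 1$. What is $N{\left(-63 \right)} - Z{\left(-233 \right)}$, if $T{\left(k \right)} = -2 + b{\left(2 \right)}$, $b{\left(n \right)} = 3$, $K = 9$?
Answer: $100$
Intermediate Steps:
$T{\left(k \right)} = 1$ ($T{\left(k \right)} = -2 + 3 = 1$)
$N{\left(m \right)} = 81$ ($N{\left(m \right)} = 9^{2} = 81$)
$Z{\left(B \right)} = -19$ ($Z{\left(B \right)} = 1 + 2 \left(-10\right) = 1 - 20 = -19$)
$N{\left(-63 \right)} - Z{\left(-233 \right)} = 81 - -19 = 81 + 19 = 100$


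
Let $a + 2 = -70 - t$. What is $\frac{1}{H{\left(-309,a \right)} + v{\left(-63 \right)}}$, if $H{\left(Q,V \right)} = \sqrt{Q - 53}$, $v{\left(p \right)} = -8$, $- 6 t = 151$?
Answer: $- \frac{4}{213} - \frac{i \sqrt{362}}{426} \approx -0.018779 - 0.044663 i$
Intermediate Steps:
$t = - \frac{151}{6}$ ($t = \left(- \frac{1}{6}\right) 151 = - \frac{151}{6} \approx -25.167$)
$a = - \frac{281}{6}$ ($a = -2 - \frac{269}{6} = - \frac{281}{6} \approx -46.833$)
$H{\left(Q,V \right)} = \sqrt{-53 + Q}$
$\frac{1}{H{\left(-309,a \right)} + v{\left(-63 \right)}} = \frac{1}{\sqrt{-53 - 309} - 8} = \frac{1}{\sqrt{-362} - 8} = \frac{1}{i \sqrt{362} - 8} = \frac{1}{-8 + i \sqrt{362}}$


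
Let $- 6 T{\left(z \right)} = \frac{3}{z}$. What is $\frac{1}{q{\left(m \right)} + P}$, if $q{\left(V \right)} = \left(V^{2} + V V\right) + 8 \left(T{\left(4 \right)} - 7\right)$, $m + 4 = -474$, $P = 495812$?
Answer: $\frac{1}{952723} \approx 1.0496 \cdot 10^{-6}$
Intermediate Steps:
$T{\left(z \right)} = - \frac{1}{2 z}$ ($T{\left(z \right)} = - \frac{3 \frac{1}{z}}{6} = - \frac{1}{2 z}$)
$m = -478$ ($m = -4 - 474 = -478$)
$q{\left(V \right)} = -57 + 2 V^{2}$ ($q{\left(V \right)} = \left(V^{2} + V V\right) + 8 \left(- \frac{1}{2 \cdot 4} - 7\right) = \left(V^{2} + V^{2}\right) + 8 \left(\left(- \frac{1}{2}\right) \frac{1}{4} - 7\right) = 2 V^{2} + 8 \left(- \frac{1}{8} - 7\right) = 2 V^{2} + 8 \left(- \frac{57}{8}\right) = 2 V^{2} - 57 = -57 + 2 V^{2}$)
$\frac{1}{q{\left(m \right)} + P} = \frac{1}{\left(-57 + 2 \left(-478\right)^{2}\right) + 495812} = \frac{1}{\left(-57 + 2 \cdot 228484\right) + 495812} = \frac{1}{\left(-57 + 456968\right) + 495812} = \frac{1}{456911 + 495812} = \frac{1}{952723}$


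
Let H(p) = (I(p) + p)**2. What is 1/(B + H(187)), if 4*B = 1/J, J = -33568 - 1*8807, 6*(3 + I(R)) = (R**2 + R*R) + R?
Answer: 84750/11944030413187 ≈ 7.0956e-9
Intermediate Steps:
I(R) = -3 + R**2/3 + R/6 (I(R) = -3 + ((R**2 + R*R) + R)/6 = -3 + ((R**2 + R**2) + R)/6 = -3 + (2*R**2 + R)/6 = -3 + (R + 2*R**2)/6 = -3 + (R**2/3 + R/6) = -3 + R**2/3 + R/6)
H(p) = (-3 + p**2/3 + 7*p/6)**2 (H(p) = ((-3 + p**2/3 + p/6) + p)**2 = (-3 + p**2/3 + 7*p/6)**2)
J = -42375 (J = -33568 - 8807 = -42375)
B = -1/169500 (B = (1/4)/(-42375) = (1/4)*(-1/42375) = -1/169500 ≈ -5.8997e-6)
1/(B + H(187)) = 1/(-1/169500 + (-18 + 2*187**2 + 7*187)**2/36) = 1/(-1/169500 + (-18 + 2*34969 + 1309)**2/36) = 1/(-1/169500 + (-18 + 69938 + 1309)**2/36) = 1/(-1/169500 + (1/36)*71229**2) = 1/(-1/169500 + (1/36)*5073570441) = 1/(-1/169500 + 563730049/4) = 1/(11944030413187/84750) = 84750/11944030413187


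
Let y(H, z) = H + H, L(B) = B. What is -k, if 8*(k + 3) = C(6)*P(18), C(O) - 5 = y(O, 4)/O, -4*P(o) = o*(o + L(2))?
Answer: 327/4 ≈ 81.750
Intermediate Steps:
y(H, z) = 2*H
P(o) = -o*(2 + o)/4 (P(o) = -o*(o + 2)/4 = -o*(2 + o)/4)
C(O) = 7 (C(O) = 5 + (2*O)/O = 5 + 2 = 7)
k = -327/4 (k = -3 + (7*(-¼*18*(2 + 18)))/8 = -3 + (7*(-¼*18*20))/8 = -3 + (7*(-90))/8 = -3 + (⅛)*(-630) = -3 - 315/4 = -327/4 ≈ -81.750)
-k = -1*(-327/4) = 327/4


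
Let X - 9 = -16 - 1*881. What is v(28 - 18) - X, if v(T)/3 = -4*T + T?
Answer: 798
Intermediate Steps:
X = -888 (X = 9 + (-16 - 1*881) = 9 + (-16 - 881) = 9 - 897 = -888)
v(T) = -9*T (v(T) = 3*(-4*T + T) = 3*(-3*T) = -9*T)
v(28 - 18) - X = -9*(28 - 18) - 1*(-888) = -9*10 + 888 = -90 + 888 = 798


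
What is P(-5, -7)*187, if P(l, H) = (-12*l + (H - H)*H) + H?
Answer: 9911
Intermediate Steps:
P(l, H) = H - 12*l (P(l, H) = (-12*l + 0*H) + H = (-12*l + 0) + H = -12*l + H = H - 12*l)
P(-5, -7)*187 = (-7 - 12*(-5))*187 = (-7 + 60)*187 = 53*187 = 9911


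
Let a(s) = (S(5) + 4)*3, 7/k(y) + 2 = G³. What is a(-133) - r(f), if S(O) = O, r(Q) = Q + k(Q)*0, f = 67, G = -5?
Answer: -40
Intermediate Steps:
k(y) = -7/127 (k(y) = 7/(-2 + (-5)³) = 7/(-2 - 125) = 7/(-127) = 7*(-1/127) = -7/127)
r(Q) = Q (r(Q) = Q - 7/127*0 = Q + 0 = Q)
a(s) = 27 (a(s) = (5 + 4)*3 = 9*3 = 27)
a(-133) - r(f) = 27 - 1*67 = 27 - 67 = -40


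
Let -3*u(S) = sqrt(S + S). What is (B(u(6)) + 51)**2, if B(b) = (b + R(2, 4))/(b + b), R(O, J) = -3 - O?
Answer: 42511/16 + 515*sqrt(3)/4 ≈ 2879.9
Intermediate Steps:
u(S) = -sqrt(2)*sqrt(S)/3 (u(S) = -sqrt(S + S)/3 = -sqrt(2)*sqrt(S)/3)
B(b) = (-5 + b)/(2*b) (B(b) = (b + (-3 - 1*2))/(b + b) = (b + (-3 - 2))/((2*b)) = (b - 5)*(1/(2*b)) = (-5 + b)*(1/(2*b)) = (-5 + b)/(2*b))
(B(u(6)) + 51)**2 = ((-5 - sqrt(2)*sqrt(6)/3)/(2*((-sqrt(2)*sqrt(6)/3))) + 51)**2 = ((-5 - 2*sqrt(3)/3)/(2*((-2*sqrt(3)/3))) + 51)**2 = ((-sqrt(3)/2)*(-5 - 2*sqrt(3)/3)/2 + 51)**2 = (-sqrt(3)*(-5 - 2*sqrt(3)/3)/4 + 51)**2 = (51 - sqrt(3)*(-5 - 2*sqrt(3)/3)/4)**2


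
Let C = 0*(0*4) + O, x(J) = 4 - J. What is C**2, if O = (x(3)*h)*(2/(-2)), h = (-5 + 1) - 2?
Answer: 36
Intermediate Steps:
h = -6 (h = -4 - 2 = -6)
O = 6 (O = ((4 - 1*3)*(-6))*(2/(-2)) = ((4 - 3)*(-6))*(2*(-1/2)) = (1*(-6))*(-1) = -6*(-1) = 6)
C = 6 (C = 0*(0*4) + 6 = 0*0 + 6 = 0 + 6 = 6)
C**2 = 6**2 = 36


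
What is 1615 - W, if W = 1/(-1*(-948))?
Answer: 1531019/948 ≈ 1615.0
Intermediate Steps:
W = 1/948 ≈ 0.0010549
1615 - W = 1615 - 1*1/948 = 1615 - 1/948 = 1531019/948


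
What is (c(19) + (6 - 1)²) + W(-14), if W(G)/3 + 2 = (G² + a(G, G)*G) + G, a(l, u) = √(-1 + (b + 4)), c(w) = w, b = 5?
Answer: 584 - 84*√2 ≈ 465.21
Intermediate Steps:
a(l, u) = 2*√2 (a(l, u) = √(-1 + (5 + 4)) = √(-1 + 9) = √8 = 2*√2)
W(G) = -6 + 3*G + 3*G² + 6*G*√2 (W(G) = -6 + 3*((G² + (2*√2)*G) + G) = -6 + 3*((G² + 2*G*√2) + G) = -6 + 3*(G + G² + 2*G*√2) = -6 + (3*G + 3*G² + 6*G*√2) = -6 + 3*G + 3*G² + 6*G*√2)
(c(19) + (6 - 1)²) + W(-14) = (19 + (6 - 1)²) + (-6 + 3*(-14) + 3*(-14)² + 6*(-14)*√2) = (19 + 5²) + (-6 - 42 + 3*196 - 84*√2) = (19 + 25) + (-6 - 42 + 588 - 84*√2) = 44 + (540 - 84*√2) = 584 - 84*√2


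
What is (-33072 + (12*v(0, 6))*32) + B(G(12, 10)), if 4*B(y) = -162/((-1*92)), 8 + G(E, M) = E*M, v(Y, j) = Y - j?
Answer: -6509103/184 ≈ -35376.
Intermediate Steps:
G(E, M) = -8 + E*M
B(y) = 81/184 (B(y) = (-162/((-1*92)))/4 = (-162/(-92))/4 = (-162*(-1/92))/4 = (¼)*(81/46) = 81/184)
(-33072 + (12*v(0, 6))*32) + B(G(12, 10)) = (-33072 + (12*(0 - 1*6))*32) + 81/184 = (-33072 + (12*(0 - 6))*32) + 81/184 = (-33072 + (12*(-6))*32) + 81/184 = (-33072 - 72*32) + 81/184 = (-33072 - 2304) + 81/184 = -35376 + 81/184 = -6509103/184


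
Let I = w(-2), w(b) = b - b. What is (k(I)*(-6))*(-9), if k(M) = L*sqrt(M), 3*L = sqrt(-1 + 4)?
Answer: 0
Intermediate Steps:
w(b) = 0
I = 0
L = sqrt(3)/3 (L = sqrt(-1 + 4)/3 = sqrt(3)/3 ≈ 0.57735)
k(M) = sqrt(3)*sqrt(M)/3 (k(M) = (sqrt(3)/3)*sqrt(M) = sqrt(3)*sqrt(M)/3)
(k(I)*(-6))*(-9) = ((sqrt(3)*sqrt(0)/3)*(-6))*(-9) = (((1/3)*sqrt(3)*0)*(-6))*(-9) = (0*(-6))*(-9) = 0*(-9) = 0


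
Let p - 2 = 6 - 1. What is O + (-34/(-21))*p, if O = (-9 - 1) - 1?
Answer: 1/3 ≈ 0.33333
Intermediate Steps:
p = 7 (p = 2 + (6 - 1) = 2 + 5 = 7)
O = -11 (O = -10 - 1 = -11)
O + (-34/(-21))*p = -11 - 34/(-21)*7 = -11 - 34*(-1/21)*7 = -11 + (34/21)*7 = -11 + 34/3 = 1/3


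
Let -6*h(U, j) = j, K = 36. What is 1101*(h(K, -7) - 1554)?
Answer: -3419339/2 ≈ -1.7097e+6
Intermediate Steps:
h(U, j) = -j/6
1101*(h(K, -7) - 1554) = 1101*(-⅙*(-7) - 1554) = 1101*(7/6 - 1554) = 1101*(-9317/6) = -3419339/2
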